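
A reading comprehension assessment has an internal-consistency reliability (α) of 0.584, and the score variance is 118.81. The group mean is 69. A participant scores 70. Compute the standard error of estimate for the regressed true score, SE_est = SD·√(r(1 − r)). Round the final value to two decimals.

5.37

SD = √118.81 = 10.900
SE_est = 10.900·√[r(1 − r)] ≈ 5.373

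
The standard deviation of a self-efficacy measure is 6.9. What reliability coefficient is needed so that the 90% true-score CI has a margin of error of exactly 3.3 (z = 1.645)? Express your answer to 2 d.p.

0.92

SEM needed = half-width / z = 3.3/1.645 ≈ 2.006
Required reliability = 1 − (SEM/SD)² = 1 − 0.085 ≈ 0.915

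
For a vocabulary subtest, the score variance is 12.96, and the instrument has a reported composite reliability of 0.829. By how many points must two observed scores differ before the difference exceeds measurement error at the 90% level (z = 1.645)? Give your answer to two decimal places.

3.46

SD = √12.96 ≈ 3.6000
SEM = 3.6000*√(1 − 0.8290) ≈ 1.4887
SE_diff = √2 * SEM ≈ 2.1053
Smallest detectable difference = 1.645*2.1053 ≈ 3.4632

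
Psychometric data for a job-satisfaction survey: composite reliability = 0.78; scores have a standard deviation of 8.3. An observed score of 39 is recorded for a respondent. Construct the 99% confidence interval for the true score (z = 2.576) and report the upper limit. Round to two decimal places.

SEM = 8.300 · √(1 − 0.780) = 8.300 · √0.220 ≈ 8.300 · 0.469 ≈ 3.893
2.576 · SEM ≈ 10.028
Upper bound: 39 + 10.028 = 49.028

49.03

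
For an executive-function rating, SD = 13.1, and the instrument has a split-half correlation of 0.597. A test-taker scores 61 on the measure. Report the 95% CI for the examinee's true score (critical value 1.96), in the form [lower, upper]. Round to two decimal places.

[48.10, 73.90]

Spearman-Brown: r = 2(0.597) / (1 + 0.597) = 1.194 / 1.597 ≃ 0.748
SEM = 13.100 · √(1 − 0.748) = 13.100 · √0.252 ≃ 13.100 · 0.502 ≃ 6.581
1.96 · SEM ≃ 12.898
CI = 61 ± 12.898 → [48.102, 73.898]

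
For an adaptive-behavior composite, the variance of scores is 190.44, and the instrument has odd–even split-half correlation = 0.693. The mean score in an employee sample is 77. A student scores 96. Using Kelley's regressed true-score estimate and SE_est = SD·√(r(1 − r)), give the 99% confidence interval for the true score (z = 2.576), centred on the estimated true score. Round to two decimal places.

[78.86, 106.25]

σ = 190.44^(1/2) = 13.800
Spearman-Brown: r = 2(0.693) / (1 + 0.693) = 1.386 / 1.693 ≃ 0.819
T̂ = 0.819(96) + 0.181(77) ≃ 92.555
SE_est = SD * √(r(1 − r)) = 13.800 * √0.148 ≃ 13.800 * 0.385 ≃ 5.317
99% CI: 92.555 ± 13.697 ≃ (78.858, 106.251)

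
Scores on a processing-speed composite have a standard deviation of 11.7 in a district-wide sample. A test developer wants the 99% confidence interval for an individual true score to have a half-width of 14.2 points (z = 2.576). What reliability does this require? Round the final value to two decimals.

0.78

Required SEM = 14.2 / 2.576 ≈ 5.5124
r = 1 − (SEM / SD)² = 1 − (5.5124 / 11.7)² ≈ 1 − 0.2220 ≈ 0.7780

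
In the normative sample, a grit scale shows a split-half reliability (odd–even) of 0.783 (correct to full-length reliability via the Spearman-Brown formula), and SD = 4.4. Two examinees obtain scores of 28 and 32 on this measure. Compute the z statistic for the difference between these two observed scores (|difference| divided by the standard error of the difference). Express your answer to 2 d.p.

1.84

Spearman-Brown: r = 2(0.783) / (1 + 0.783) = 1.566 / 1.783 ≃ 0.878
SEM = 4.400 · √(1 − 0.878) = 4.400 · √0.122 ≃ 4.400 · 0.349 ≃ 1.535
SE_diff = SEM · √2 ≃ 1.535 · 1.414 ≃ 2.171
z = 4 / 2.171 ≃ 1.843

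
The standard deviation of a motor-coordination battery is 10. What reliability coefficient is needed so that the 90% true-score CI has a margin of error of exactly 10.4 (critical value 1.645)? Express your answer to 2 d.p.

SEM needed = half-width / z = 10.4/1.645 ≈ 6.32219
r = 1 − (SEM / SD)² = 1 − (6.32219 / 10)² ≈ 1 − 0.39970 ≈ 0.60030

0.60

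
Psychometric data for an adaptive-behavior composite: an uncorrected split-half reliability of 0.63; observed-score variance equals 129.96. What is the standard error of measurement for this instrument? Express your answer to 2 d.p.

σ = 129.96^(1/2) = 11.40000
Spearman-Brown: r = 2(0.63) / (1 + 0.63) = 1.26000 / 1.63000 ≈ 0.77301
The standard error of measurement is 11.40000·√(1 − 0.77301) ≈ 11.40000·0.47644 ≈ 5.43140.

5.43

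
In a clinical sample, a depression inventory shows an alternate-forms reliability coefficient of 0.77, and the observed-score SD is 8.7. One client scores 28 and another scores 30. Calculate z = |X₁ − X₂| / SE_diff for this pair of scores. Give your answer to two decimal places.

0.34

SEM = 8.700·√(1 − 0.770) ≈ 4.172
SE_diff = √2 · SEM ≈ 5.901
z = |28 − 30| / 5.901 = 2 / 5.901 ≈ 0.339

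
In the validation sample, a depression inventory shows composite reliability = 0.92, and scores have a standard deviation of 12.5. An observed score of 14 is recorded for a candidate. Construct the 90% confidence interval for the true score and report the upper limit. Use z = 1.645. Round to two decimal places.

19.82

SEM = 12.5000 * √(1 − 0.9200) = 12.5000 * √0.0800 ≈ 12.5000 * 0.2828 ≈ 3.5355
Half-width = 1.645*3.5355 ≈ 5.8160
Upper bound: 14 + 5.8160 = 19.8160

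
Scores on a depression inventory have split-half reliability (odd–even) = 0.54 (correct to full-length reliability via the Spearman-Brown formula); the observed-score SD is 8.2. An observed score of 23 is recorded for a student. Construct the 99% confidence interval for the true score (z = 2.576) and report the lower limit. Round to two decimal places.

11.46

r_full = 2·0.54 / (1 + 0.54) ≃ 0.701
SEM = 8.200·√(1 − 0.701) ≃ 4.482
Half-width = 2.576·4.482 ≃ 11.545
Lower bound: 23 − 11.545 = 11.455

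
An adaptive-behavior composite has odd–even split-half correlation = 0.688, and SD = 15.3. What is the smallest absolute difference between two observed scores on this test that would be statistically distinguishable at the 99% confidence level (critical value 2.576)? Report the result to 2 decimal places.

23.96

Full-length reliability (Spearman-Brown) = 2(0.688)/(1+0.688) ≈ 0.815
SEM = 15.300 * √(1 − 0.815) = 15.300 * √0.185 ≈ 15.300 * 0.430 ≈ 6.578
SE_diff = SEM * √2 ≈ 6.578 * 1.414 ≈ 9.302
Minimum reliable difference = 2.576 * SE_diff ≈ 2.576 * 9.302 ≈ 23.963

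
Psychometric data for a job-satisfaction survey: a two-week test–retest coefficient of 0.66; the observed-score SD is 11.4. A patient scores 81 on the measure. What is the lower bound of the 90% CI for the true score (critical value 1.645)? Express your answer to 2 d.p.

70.07

SEM = 11.4000×√(1 − 0.6600) ≈ 6.6473
Margin = 1.645 × 6.6473 ≈ 10.9348
Lower bound: 81 − 10.9348 = 70.0652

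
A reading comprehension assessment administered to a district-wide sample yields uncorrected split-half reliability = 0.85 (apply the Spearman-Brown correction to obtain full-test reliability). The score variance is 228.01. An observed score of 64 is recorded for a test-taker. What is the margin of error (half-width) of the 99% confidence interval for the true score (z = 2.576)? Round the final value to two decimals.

σ = 228.01^(1/2) = 15.100
r_full = 2·0.85 / (1 + 0.85) ≈ 0.919
The standard error of measurement is 15.100*√(1 − 0.919) ≈ 15.100*0.285 ≈ 4.300.
Half-width = 2.576*4.300 ≈ 11.076

11.08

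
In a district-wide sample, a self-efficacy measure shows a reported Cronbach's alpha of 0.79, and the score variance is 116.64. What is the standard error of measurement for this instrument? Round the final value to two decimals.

σ = 116.64^(1/2) = 10.8000
SEM = 10.8000 × √(1 − 0.7900) = 10.8000 × √0.2100 ≃ 10.8000 × 0.4583 ≃ 4.9492

4.95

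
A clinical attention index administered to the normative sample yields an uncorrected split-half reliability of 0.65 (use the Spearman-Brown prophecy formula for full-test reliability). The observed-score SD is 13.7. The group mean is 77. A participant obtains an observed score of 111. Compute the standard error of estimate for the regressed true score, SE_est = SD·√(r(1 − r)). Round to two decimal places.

5.60

Spearman-Brown: r = 2(0.65) / (1 + 0.65) = 1.300 / 1.650 ≈ 0.788
SE_est = 13.700·√[r(1 − r)] ≈ 5.601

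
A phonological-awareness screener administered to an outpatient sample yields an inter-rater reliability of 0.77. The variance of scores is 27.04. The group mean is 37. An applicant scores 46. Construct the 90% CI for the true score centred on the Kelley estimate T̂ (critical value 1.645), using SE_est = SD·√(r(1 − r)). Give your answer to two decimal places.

SD = √27.04 ≈ 5.2000
T̂ = 0.7700(46) + 0.2300(37) ≈ 43.9300
SE_est = SD · √(r(1 − r)) = 5.2000 · √0.1771 ≈ 5.2000 · 0.4208 ≈ 2.1883
CI = 43.9300 ± 1.645 · 2.1883 → [40.3302, 47.5298]

[40.33, 47.53]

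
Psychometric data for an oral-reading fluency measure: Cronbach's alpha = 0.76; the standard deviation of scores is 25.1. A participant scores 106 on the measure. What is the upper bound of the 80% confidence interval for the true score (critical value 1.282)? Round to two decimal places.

121.76

SEM = 25.100·√(1 − 0.760) ≈ 12.296
Margin = 1.282 · 12.296 ≈ 15.764
Upper limit = 106 + 15.764 ≈ 121.764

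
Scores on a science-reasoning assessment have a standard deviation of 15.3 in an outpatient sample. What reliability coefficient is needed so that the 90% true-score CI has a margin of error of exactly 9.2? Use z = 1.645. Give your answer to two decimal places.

0.87

SEM needed = half-width / z = 9.2/1.645 ≈ 5.593
r = 1 − (5.593/15.3)² ≈ 1 − 0.134 ≈ 0.866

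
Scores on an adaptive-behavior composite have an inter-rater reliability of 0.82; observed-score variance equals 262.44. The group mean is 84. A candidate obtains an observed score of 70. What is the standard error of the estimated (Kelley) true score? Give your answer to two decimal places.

SD = √262.44 = 16.2000
SE_est = SD * √(r(1 − r)) = 16.2000 * √0.1476 ≈ 16.2000 * 0.3842 ≈ 6.2238

6.22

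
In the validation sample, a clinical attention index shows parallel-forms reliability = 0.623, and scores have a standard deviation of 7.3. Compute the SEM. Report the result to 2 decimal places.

4.48

The standard error of measurement is 7.300×√(1 − 0.623) ≈ 7.300×0.614 ≈ 4.482.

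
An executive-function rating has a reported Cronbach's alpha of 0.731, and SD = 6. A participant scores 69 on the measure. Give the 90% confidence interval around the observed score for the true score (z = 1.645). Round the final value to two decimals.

[63.88, 74.12]

SEM = 6.0000 · √(1 − 0.7310) = 6.0000 · √0.2690 ≈ 6.0000 · 0.5187 ≈ 3.1119
Margin = 1.645 · 3.1119 ≈ 5.1191
Interval: (63.8809, 74.1191)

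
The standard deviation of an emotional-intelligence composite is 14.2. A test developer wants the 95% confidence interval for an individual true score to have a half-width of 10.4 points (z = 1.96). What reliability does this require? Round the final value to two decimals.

0.86

Required SEM = 10.4 / 1.96 ≃ 5.3061
r = 1 − (5.3061/14.2)² ≃ 1 − 0.1396 ≃ 0.8604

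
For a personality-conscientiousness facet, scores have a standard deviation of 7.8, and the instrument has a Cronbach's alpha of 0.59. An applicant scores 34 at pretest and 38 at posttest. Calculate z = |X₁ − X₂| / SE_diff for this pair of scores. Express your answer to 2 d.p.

The standard error of measurement is 7.8000·√(1 − 0.5900) ≈ 7.8000·0.6403 ≈ 4.9944.
SE_diff = √2 · SEM ≈ 7.0632
z = |34 − 38| / 7.0632 = 4 / 7.0632 ≈ 0.5663

0.57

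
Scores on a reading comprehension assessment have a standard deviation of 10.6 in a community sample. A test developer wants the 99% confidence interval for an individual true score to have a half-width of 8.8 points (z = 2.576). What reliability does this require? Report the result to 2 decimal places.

0.90

Required SEM = 8.8 / 2.576 ≈ 3.41615
r = 1 − (3.41615/10.6)² ≈ 1 − 0.10386 ≈ 0.89614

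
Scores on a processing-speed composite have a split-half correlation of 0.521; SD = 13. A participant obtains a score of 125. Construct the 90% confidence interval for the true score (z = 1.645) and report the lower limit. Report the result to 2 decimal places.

113.00

Full-length reliability (Spearman-Brown) = 2(0.521)/(1+0.521) ≈ 0.6851
SEM = 13.0000 · √(1 − 0.6851) = 13.0000 · √0.3149 ≈ 13.0000 · 0.5612 ≈ 7.2954
1.645 · SEM ≈ 12.0009
Lower bound: 125 − 12.0009 = 112.9991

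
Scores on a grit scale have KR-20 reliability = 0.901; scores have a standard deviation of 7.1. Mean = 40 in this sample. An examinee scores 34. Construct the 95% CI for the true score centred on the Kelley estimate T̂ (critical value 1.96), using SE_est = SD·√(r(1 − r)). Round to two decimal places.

T̂ = r·X + (1 − r)·M = 0.9010·34 + 0.0990·40 = 30.6340 + 3.9600 ≈ 34.5940
SE_est = 7.1000·√(0.9010·0.0990) ≈ 2.1205
CI = 34.5940 ± 1.96 · 2.1205 → [30.4378, 38.7502]

[30.44, 38.75]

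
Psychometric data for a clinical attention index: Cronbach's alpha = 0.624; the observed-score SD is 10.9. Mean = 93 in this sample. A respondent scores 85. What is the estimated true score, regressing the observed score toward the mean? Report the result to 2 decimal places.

T̂ = 0.624(85) + 0.376(93) ≃ 88.008

88.01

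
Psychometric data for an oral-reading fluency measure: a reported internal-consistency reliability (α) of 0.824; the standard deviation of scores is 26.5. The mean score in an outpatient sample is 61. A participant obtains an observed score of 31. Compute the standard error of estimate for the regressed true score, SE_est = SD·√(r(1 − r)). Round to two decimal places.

10.09

SE_est = SD * √(r(1 − r)) = 26.500 * √0.145 ≃ 26.500 * 0.381 ≃ 10.092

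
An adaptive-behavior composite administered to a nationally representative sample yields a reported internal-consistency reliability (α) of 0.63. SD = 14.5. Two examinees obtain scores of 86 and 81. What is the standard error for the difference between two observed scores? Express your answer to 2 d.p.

SEM = 14.50000 × √(1 − 0.63000) = 14.50000 × √0.37000 ≃ 14.50000 × 0.60828 ≃ 8.82001
SE_diff = SEM × √2 ≃ 8.82001 × 1.41421 ≃ 12.47337

12.47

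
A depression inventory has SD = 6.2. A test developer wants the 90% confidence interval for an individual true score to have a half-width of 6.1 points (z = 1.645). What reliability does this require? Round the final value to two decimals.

0.64

Required SEM = 6.1 / 1.645 ≈ 3.70821
r = 1 − (3.70821/6.2)² ≈ 1 − 0.35772 ≈ 0.64228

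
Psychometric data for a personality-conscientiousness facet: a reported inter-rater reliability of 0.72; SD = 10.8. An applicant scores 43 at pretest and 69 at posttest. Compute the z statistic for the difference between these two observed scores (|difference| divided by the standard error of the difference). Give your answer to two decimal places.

The standard error of measurement is 10.80000·√(1 − 0.72000) ≃ 10.80000·0.52915 ≃ 5.71482.
Standard error of the difference = 5.71482·√2 ≃ 8.08198
z = |43 − 69| / 8.08198 = 26 / 8.08198 ≃ 3.21703

3.22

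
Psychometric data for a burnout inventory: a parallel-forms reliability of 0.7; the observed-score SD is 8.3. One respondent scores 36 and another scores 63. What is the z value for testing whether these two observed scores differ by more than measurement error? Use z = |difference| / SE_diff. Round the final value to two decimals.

SEM = 8.300 * √(1 − 0.700) = 8.300 * √0.300 ≈ 8.300 * 0.548 ≈ 4.546
SE_diff = SEM * √2 ≈ 4.546 * 1.414 ≈ 6.429
z = 27 / 6.429 ≈ 4.200

4.20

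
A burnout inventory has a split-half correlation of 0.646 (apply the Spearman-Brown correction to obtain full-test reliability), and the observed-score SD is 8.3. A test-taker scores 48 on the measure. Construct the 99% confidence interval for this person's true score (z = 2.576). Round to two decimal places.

r_full = 2·0.646 / (1 + 0.646) ≃ 0.7849
The standard error of measurement is 8.3000×√(1 − 0.7849) ≃ 8.3000×0.4638 ≃ 3.8491.
Margin = 2.576 × 3.8491 ≃ 9.9154
99% CI: 48 ± 9.9154 = [38.0846, 57.9154]

[38.08, 57.92]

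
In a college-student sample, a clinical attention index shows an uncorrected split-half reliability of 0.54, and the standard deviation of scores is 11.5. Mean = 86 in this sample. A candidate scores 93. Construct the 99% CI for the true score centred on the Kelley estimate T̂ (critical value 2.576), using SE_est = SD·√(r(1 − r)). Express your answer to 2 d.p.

Spearman-Brown: r = 2(0.54) / (1 + 0.54) = 1.0800 / 1.5400 ≈ 0.7013
T̂ = r·X + (1 − r)·M = 0.7013×93 + 0.2987×86 ≈ 65.2208 + 25.6883 ≈ 90.9091
SE_est = SD × √(r(1 − r)) = 11.5000 × √0.2095 ≈ 11.5000 × 0.4577 ≈ 5.2634
99% CI: 90.9091 ± 13.5586 ≈ (77.3505, 104.4677)

[77.35, 104.47]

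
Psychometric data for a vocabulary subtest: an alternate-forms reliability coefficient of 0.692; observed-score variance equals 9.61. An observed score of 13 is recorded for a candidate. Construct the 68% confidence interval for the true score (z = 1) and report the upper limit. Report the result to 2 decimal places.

SD = √9.61 = 3.10000
SEM = 3.10000 × √(1 − 0.69200) = 3.10000 × √0.30800 ≈ 3.10000 × 0.55498 ≈ 1.72043
Half-width = 1×1.72043 ≈ 1.72043
Upper bound: 13 + 1.72043 = 14.72043

14.72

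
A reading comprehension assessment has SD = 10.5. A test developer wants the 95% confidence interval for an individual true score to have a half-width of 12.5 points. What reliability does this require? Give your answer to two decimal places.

0.63

SEM needed = half-width / z = 12.5/1.96 ≈ 6.3776
r = 1 − (SEM / SD)² = 1 − (6.3776 / 10.5)² ≈ 1 − 0.3689 ≈ 0.6311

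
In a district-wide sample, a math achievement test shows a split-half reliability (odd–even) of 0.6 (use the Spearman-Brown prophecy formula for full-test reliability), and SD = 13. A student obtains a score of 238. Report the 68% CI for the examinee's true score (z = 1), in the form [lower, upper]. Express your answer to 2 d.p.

[231.50, 244.50]

Full-length reliability (Spearman-Brown) = 2(0.6)/(1+0.6) ≃ 0.750
SEM = 13.000 × √(1 − 0.750) = 13.000 × √0.250 ≃ 13.000 × 0.500 ≃ 6.500
Half-width = 1×6.500 ≃ 6.500
Interval: (231.500, 244.500)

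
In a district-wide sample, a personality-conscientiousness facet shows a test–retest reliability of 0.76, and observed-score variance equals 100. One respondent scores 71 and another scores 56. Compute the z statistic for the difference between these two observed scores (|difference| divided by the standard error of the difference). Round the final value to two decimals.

SD = √100 = 10.000
SEM = 10.000 × √(1 − 0.760) = 10.000 × √0.240 ≈ 10.000 × 0.490 ≈ 4.899
Standard error of the difference = 4.899·√2 ≈ 6.928
z = 15 / 6.928 ≈ 2.165

2.17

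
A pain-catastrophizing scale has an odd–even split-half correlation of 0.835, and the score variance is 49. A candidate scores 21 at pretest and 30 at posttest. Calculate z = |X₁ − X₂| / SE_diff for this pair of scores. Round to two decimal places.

SD = √49 ≃ 7.00000
Spearman-Brown: r = 2(0.835) / (1 + 0.835) = 1.67000 / 1.83500 ≃ 0.91008
SEM = 7.00000*√(1 − 0.91008) ≃ 2.09905
Standard error of the difference = 2.09905·√2 ≃ 2.96850
z = |21 − 30| / 2.96850 = 9 / 2.96850 ≃ 3.03183

3.03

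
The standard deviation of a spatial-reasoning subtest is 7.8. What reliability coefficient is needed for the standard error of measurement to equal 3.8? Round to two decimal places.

r = 1 − (SEM / SD)² = 1 − (3.80000 / 7.8)² ≈ 1 − 0.23734 ≈ 0.76266

0.76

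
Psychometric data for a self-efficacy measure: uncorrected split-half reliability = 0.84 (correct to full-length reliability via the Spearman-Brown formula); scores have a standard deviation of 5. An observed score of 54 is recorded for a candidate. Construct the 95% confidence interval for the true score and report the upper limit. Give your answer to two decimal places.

Full-length reliability (Spearman-Brown) = 2(0.84)/(1+0.84) ≃ 0.913
SEM = 5.000 × √(1 − 0.913) = 5.000 × √0.087 ≃ 5.000 × 0.295 ≃ 1.474
Half-width = 1.96×1.474 ≃ 2.890
Upper bound: 54 + 2.890 = 56.890

56.89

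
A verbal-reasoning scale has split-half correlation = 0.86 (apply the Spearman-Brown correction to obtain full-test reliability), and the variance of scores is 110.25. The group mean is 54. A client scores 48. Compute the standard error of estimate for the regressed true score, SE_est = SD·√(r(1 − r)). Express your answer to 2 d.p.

2.77

SD = √110.25 ≈ 10.5000
Full-length reliability (Spearman-Brown) = 2(0.86)/(1+0.86) ≈ 0.9247
SE_est = SD * √(r(1 − r)) = 10.5000 * √0.0696 ≈ 10.5000 * 0.2638 ≈ 2.7702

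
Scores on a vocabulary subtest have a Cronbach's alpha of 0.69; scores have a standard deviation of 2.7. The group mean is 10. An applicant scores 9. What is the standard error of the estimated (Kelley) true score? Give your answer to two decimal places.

SE_est = 2.700*√(0.690*0.310) ≃ 1.249

1.25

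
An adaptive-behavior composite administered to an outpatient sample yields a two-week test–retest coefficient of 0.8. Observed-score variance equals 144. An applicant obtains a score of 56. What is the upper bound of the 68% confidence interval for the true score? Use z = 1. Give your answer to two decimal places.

61.37

SD = √144 = 12.000
The standard error of measurement is 12.000×√(1 − 0.800) ≈ 12.000×0.447 ≈ 5.367.
1 × SEM ≈ 5.367
Upper limit = 56 + 5.367 ≈ 61.367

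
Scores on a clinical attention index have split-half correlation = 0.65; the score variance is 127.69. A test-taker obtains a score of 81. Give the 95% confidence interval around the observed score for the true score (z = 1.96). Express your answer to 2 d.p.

SD = √127.69 = 11.3000
r_full = 2·0.65 / (1 + 0.65) ≈ 0.7879
The standard error of measurement is 11.3000*√(1 − 0.7879) ≈ 11.3000*0.4606 ≈ 5.2044.
1.96 * SEM ≈ 10.2006
Interval: (70.7994, 91.2006)

[70.80, 91.20]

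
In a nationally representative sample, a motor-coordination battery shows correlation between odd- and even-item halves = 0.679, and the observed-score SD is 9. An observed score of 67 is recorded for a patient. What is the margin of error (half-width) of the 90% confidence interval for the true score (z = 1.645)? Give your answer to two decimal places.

r_full = 2·0.679 / (1 + 0.679) ≈ 0.8088
SEM = 9.0000 · √(1 − 0.8088) = 9.0000 · √0.1912 ≈ 9.0000 · 0.4372 ≈ 3.9352
Margin = 1.645 · 3.9352 ≈ 6.4734

6.47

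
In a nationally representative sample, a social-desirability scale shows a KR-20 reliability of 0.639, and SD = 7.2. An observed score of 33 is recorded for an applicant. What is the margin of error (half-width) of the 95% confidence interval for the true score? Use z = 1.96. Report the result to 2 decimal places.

SEM = 7.2000×√(1 − 0.6390) ≈ 4.3260
Margin = 1.96 × 4.3260 ≈ 8.4790

8.48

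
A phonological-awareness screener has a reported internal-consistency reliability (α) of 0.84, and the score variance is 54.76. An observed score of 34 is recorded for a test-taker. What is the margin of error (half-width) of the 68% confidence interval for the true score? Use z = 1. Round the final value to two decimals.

2.96

SD = √54.76 ≈ 7.4000
The standard error of measurement is 7.4000×√(1 − 0.8400) ≈ 7.4000×0.4000 ≈ 2.9600.
Half-width = 1×2.9600 ≈ 2.9600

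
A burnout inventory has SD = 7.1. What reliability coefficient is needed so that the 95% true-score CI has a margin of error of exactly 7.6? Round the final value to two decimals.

0.70

SEM needed = half-width / z = 7.6/1.96 ≈ 3.87755
Required reliability = 1 − (SEM/SD)² = 1 − 0.29826 ≈ 0.70174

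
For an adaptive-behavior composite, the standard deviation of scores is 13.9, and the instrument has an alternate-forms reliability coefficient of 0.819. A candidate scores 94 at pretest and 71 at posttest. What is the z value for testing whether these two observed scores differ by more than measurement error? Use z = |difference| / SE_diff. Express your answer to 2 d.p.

SEM = 13.9000 * √(1 − 0.8190) = 13.9000 * √0.1810 ≈ 13.9000 * 0.4254 ≈ 5.9136
SE_diff = √2 * SEM ≈ 8.3631
z = 23 / 8.3631 ≈ 2.7502

2.75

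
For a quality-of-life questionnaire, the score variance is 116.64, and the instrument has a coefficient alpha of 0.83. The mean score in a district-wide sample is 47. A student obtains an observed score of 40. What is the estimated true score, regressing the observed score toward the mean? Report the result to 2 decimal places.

T̂ = 0.83000(40) + 0.17000(47) ≈ 41.19000

41.19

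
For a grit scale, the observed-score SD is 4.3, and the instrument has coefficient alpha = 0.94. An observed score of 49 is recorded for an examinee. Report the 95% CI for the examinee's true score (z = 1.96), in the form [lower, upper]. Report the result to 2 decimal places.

[46.94, 51.06]

SEM = 4.300 * √(1 − 0.940) = 4.300 * √0.060 ≈ 4.300 * 0.245 ≈ 1.053
Half-width = 1.96*1.053 ≈ 2.064
Interval: (46.936, 51.064)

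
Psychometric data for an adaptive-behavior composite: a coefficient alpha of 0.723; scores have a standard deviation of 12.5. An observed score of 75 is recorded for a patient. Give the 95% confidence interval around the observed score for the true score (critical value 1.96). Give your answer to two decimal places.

[62.11, 87.89]

SEM = 12.5000·√(1 − 0.7230) ≃ 6.5788
1.96 · SEM ≃ 12.8945
95% CI: 75 ± 12.8945 = [62.1055, 87.8945]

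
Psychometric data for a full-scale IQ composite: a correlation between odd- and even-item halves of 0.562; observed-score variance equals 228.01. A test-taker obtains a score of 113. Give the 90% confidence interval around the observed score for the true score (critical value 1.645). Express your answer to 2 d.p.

σ = 228.01^(1/2) = 15.1000
Full-length reliability (Spearman-Brown) = 2(0.562)/(1+0.562) ≈ 0.7196
SEM = 15.1000 * √(1 − 0.7196) = 15.1000 * √0.2804 ≈ 15.1000 * 0.5295 ≈ 7.9960
Half-width = 1.645*7.9960 ≈ 13.1534
Interval: (99.8466, 126.1534)

[99.85, 126.15]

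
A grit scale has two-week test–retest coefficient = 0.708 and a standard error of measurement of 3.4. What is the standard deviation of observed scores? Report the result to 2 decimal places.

6.29

SD = 3.4 / √(1 − 0.708) ≈ 6.2920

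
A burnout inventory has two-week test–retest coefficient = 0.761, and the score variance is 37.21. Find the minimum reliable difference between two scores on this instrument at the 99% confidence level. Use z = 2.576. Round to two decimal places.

10.86

SD = √37.21 = 6.100
SEM = 6.100 * √(1 − 0.761) = 6.100 * √0.239 ≈ 6.100 * 0.489 ≈ 2.982
SE_diff = √2 * SEM ≈ 4.217
Smallest detectable difference = 2.576*4.217 ≈ 10.864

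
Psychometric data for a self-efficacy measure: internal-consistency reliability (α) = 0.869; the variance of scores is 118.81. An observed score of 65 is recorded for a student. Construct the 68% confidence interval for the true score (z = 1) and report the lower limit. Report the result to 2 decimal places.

61.05

SD = √118.81 = 10.90000
SEM = 10.90000 × √(1 − 0.86900) = 10.90000 × √0.13100 ≈ 10.90000 × 0.36194 ≈ 3.94514
Half-width = 1×3.94514 ≈ 3.94514
Lower bound: 65 − 3.94514 = 61.05486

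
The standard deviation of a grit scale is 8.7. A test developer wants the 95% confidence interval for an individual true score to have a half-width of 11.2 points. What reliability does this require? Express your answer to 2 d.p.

SEM needed = half-width / z = 11.2/1.96 ≃ 5.7143
r = 1 − (SEM / SD)² = 1 − (5.7143 / 8.7)² ≃ 1 − 0.4314 ≃ 0.5686

0.57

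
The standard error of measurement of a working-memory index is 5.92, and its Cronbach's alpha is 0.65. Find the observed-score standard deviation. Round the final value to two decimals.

SD = SEM / √(1 − r) = 5.92 / √0.35000 ≃ 5.92 / 0.59161 ≃ 10.00663

10.01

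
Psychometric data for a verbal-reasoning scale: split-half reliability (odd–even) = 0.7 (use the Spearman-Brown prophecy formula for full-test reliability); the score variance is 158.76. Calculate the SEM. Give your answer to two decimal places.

5.29

σ = 158.76^(1/2) = 12.600
r_full = 2·0.7 / (1 + 0.7) ≈ 0.824
The standard error of measurement is 12.600×√(1 − 0.824) ≈ 12.600×0.420 ≈ 5.293.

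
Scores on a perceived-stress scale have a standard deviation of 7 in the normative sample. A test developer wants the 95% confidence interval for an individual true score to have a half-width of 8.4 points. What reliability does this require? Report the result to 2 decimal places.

Required SEM = 8.4 / 1.96 ≈ 4.28571
r = 1 − (4.28571/7)² ≈ 1 − 0.37484 ≈ 0.62516

0.63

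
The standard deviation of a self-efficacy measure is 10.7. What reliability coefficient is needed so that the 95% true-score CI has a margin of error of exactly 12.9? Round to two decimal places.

0.62

Required SEM = 12.9 / 1.96 ≈ 6.582
r = 1 − (6.582/10.7)² ≈ 1 − 0.378 ≈ 0.622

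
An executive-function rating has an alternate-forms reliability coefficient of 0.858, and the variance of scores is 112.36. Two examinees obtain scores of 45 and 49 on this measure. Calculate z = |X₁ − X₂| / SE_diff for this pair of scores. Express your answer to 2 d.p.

0.71

SD = √112.36 ≈ 10.600
SEM = 10.600 · √(1 − 0.858) = 10.600 · √0.142 ≈ 10.600 · 0.377 ≈ 3.994
Standard error of the difference = 3.994·√2 ≈ 5.649
z = |45 − 49| / 5.649 = 4 / 5.649 ≈ 0.708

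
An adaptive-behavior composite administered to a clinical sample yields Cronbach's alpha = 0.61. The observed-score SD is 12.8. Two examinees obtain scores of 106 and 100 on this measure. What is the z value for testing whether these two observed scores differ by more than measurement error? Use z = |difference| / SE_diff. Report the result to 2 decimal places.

SEM = 12.800*√(1 − 0.610) ≈ 7.994
Standard error of the difference = 7.994·√2 ≈ 11.305
z = 6 / 11.305 ≈ 0.531

0.53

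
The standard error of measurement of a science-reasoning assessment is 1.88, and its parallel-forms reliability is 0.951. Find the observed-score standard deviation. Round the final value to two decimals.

8.49

σ = SEM·(1 − r)^(−1/2) ≈ 1.88·4.5175 ≈ 8.4930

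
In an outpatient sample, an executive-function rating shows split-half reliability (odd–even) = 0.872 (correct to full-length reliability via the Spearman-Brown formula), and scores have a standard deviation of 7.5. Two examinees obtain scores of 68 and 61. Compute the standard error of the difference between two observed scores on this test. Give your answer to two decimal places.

2.77

r_full = 2·0.872 / (1 + 0.872) ≈ 0.9316
SEM = 7.5000 × √(1 − 0.9316) = 7.5000 × √0.0684 ≈ 7.5000 × 0.2615 ≈ 1.9612
SE_diff = √2 × SEM ≈ 2.7735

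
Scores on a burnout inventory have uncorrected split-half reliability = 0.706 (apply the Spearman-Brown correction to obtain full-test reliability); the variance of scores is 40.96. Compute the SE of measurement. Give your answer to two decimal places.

2.66

SD = √40.96 = 6.4000
Spearman-Brown: r = 2(0.706) / (1 + 0.706) = 1.4120 / 1.7060 ≃ 0.8277
SEM = 6.4000 · √(1 − 0.8277) = 6.4000 · √0.1723 ≃ 6.4000 · 0.4151 ≃ 2.6568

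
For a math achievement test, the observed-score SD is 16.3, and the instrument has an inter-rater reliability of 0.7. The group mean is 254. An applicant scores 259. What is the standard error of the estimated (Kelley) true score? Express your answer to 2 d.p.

SE_est = SD · √(r(1 − r)) = 16.30000 · √0.21000 ≈ 16.30000 · 0.45826 ≈ 7.46960

7.47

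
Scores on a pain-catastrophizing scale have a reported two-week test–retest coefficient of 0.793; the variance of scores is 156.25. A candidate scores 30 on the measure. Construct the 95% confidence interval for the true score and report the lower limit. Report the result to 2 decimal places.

SD = √156.25 = 12.5000
SEM = 12.5000 * √(1 − 0.7930) = 12.5000 * √0.2070 ≈ 12.5000 * 0.4550 ≈ 5.6872
1.96 * SEM ≈ 11.1468
Lower limit = 30 − 11.1468 ≈ 18.8532

18.85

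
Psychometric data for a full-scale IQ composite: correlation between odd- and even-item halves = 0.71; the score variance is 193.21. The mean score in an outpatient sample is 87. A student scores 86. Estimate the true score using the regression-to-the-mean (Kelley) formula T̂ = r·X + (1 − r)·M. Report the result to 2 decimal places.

Full-length reliability (Spearman-Brown) = 2(0.71)/(1+0.71) ≈ 0.8304
Estimated true score = 0.8304×86 + (1 − 0.8304)×87 ≈ 86.1696

86.17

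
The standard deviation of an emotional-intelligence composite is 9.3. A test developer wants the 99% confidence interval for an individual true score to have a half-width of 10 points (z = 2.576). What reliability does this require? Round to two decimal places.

0.83

Required SEM = 10 / 2.576 ≃ 3.8820
r = 1 − (3.8820/9.3)² ≃ 1 − 0.1742 ≃ 0.8258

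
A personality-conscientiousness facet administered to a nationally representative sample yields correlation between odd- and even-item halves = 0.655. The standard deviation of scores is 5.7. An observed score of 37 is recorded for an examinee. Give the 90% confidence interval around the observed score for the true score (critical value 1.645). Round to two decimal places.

[32.72, 41.28]

Spearman-Brown: r = 2(0.655) / (1 + 0.655) = 1.3100 / 1.6550 ≃ 0.7915
SEM = 5.7000·√(1 − 0.7915) ≃ 2.6025
1.645 · SEM ≃ 4.2811
Interval: (32.7189, 41.2811)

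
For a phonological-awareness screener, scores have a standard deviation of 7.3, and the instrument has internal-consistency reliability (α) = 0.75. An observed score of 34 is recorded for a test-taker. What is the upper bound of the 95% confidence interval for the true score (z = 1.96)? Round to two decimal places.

SEM = 7.3000·√(1 − 0.7500) ≃ 3.6500
Margin = 1.96 · 3.6500 ≃ 7.1540
Upper limit = 34 + 7.1540 ≃ 41.1540

41.15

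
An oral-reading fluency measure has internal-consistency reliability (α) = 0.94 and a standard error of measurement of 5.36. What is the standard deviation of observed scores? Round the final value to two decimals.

21.88

SD = 5.36 / √(1 − 0.94) ≈ 21.8821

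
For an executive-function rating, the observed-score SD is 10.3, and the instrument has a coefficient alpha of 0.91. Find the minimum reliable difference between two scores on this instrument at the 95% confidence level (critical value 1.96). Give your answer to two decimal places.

SEM = 10.300 * √(1 − 0.910) = 10.300 * √0.090 ≈ 10.300 * 0.300 ≈ 3.090
SE_diff = √2 * SEM ≈ 4.370
Minimum reliable difference = 1.96 * SE_diff ≈ 1.96 * 4.370 ≈ 8.565

8.57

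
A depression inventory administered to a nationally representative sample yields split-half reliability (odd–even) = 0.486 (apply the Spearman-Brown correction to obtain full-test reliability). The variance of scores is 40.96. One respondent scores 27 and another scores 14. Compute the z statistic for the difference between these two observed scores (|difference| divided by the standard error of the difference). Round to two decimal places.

2.44

SD = √40.96 ≃ 6.400
r_full = 2·0.486 / (1 + 0.486) ≃ 0.654
SEM = 6.400 × √(1 − 0.654) = 6.400 × √0.346 ≃ 6.400 × 0.588 ≃ 3.764
SE_diff = SEM × √2 ≃ 3.764 × 1.414 ≃ 5.323
z = 13 / 5.323 ≃ 2.442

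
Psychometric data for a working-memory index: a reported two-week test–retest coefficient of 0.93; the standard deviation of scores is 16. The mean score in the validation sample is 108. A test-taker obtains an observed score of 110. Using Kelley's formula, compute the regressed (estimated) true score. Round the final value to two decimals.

109.86

Estimated true score = 0.9300×110 + (1 − 0.9300)×108 ≈ 109.8600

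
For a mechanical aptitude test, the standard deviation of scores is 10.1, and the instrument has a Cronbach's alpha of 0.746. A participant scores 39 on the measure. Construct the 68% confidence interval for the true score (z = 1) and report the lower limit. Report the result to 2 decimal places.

33.91

SEM = 10.100·√(1 − 0.746) ≈ 5.090
Half-width = 1·5.090 ≈ 5.090
Lower bound: 39 − 5.090 = 33.910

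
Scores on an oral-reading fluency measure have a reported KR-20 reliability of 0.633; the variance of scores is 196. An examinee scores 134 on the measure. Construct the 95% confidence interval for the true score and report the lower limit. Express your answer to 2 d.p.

117.38

σ = 196^(1/2) = 14.00000
SEM = 14.00000 · √(1 − 0.63300) = 14.00000 · √0.36700 ≈ 14.00000 · 0.60581 ≈ 8.48127
Half-width = 1.96·8.48127 ≈ 16.62330
Lower limit = 134 − 16.62330 ≈ 117.37670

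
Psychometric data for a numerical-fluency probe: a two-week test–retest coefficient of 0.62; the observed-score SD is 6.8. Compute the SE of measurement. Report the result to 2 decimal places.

4.19

The standard error of measurement is 6.800×√(1 − 0.620) ≈ 6.800×0.616 ≈ 4.192.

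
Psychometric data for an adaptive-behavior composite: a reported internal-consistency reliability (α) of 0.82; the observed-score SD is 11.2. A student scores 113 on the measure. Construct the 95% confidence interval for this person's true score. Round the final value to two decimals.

[103.69, 122.31]

SEM = 11.200*√(1 − 0.820) ≈ 4.752
Half-width = 1.96*4.752 ≈ 9.313
CI = 113 ± 9.313 → [103.687, 122.313]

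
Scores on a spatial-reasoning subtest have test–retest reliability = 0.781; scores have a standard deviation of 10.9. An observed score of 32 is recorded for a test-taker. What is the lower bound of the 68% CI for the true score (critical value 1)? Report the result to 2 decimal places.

SEM = 10.900×√(1 − 0.781) ≈ 5.101
1 × SEM ≈ 5.101
Lower limit = 32 − 5.101 ≈ 26.899

26.90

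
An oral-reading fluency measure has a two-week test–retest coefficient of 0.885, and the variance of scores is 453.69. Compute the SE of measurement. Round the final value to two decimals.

7.22

SD = √453.69 = 21.300
SEM = 21.300 × √(1 − 0.885) = 21.300 × √0.115 ≃ 21.300 × 0.339 ≃ 7.223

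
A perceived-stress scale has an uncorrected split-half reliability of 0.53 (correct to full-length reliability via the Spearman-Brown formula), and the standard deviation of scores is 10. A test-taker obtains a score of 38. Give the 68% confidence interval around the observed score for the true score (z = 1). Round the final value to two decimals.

Spearman-Brown: r = 2(0.53) / (1 + 0.53) = 1.06000 / 1.53000 ≈ 0.69281
SEM = 10.00000 * √(1 − 0.69281) = 10.00000 * √0.30719 ≈ 10.00000 * 0.55425 ≈ 5.54247
Half-width = 1*5.54247 ≈ 5.54247
CI = 38 ± 5.54247 → [32.45753, 43.54247]

[32.46, 43.54]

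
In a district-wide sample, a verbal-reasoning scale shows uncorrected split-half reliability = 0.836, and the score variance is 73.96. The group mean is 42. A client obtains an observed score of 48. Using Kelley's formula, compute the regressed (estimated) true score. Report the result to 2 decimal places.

47.46

r_full = 2·0.836 / (1 + 0.836) ≈ 0.911
T̂ = r·X + (1 − r)·M = 0.911×48 + 0.089×42 ≈ 43.712 + 3.752 ≈ 47.464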